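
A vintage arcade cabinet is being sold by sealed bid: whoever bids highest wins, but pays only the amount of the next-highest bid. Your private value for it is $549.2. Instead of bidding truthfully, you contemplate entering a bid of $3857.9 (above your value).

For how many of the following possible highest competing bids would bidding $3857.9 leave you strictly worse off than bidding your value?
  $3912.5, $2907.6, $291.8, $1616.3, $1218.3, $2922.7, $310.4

The deviation hurts exactly when the highest competing bid lies strictly between $549.2 and $3857.9 — overbidding then wins at a price above your value.
$3912.5: above both → same outcome either way.
$2907.6: inside the interval → strictly worse (loss $2358.4).
$291.8: below both → same outcome either way.
$1616.3: inside the interval → strictly worse (loss $1067.1).
$1218.3: inside the interval → strictly worse (loss $669.1).
$2922.7: inside the interval → strictly worse (loss $2373.5).
$310.4: below both → same outcome either way.
Count: 4.

4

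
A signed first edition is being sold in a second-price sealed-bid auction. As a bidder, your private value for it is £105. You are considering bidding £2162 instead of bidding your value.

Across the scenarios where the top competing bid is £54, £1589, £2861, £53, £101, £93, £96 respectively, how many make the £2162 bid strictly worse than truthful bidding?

The deviation hurts exactly when the highest competing bid lies strictly between £105 and £2162 — overbidding then wins at a price above your value.
£54: below both → same outcome either way.
£1589: inside the interval → strictly worse (loss £1484).
£2861: above both → same outcome either way.
£53: below both → same outcome either way.
£101: below both → same outcome either way.
£93: below both → same outcome either way.
£96: below both → same outcome either way.
Count: 1.

1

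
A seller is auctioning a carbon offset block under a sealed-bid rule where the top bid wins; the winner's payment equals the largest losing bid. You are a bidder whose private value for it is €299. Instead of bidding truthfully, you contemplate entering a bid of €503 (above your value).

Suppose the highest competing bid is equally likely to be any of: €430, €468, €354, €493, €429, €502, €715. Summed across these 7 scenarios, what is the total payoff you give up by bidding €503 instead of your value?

€882

The deviation costs you only when the competing bid falls strictly between €299 and €503; elsewhere both bids give the same outcome.
€430: truthful payoff €0, deviation payoff −€131 → loss €131.
€468: truthful payoff €0, deviation payoff −€169 → loss €169.
€354: truthful payoff €0, deviation payoff −€55 → loss €55.
€493: truthful payoff €0, deviation payoff −€194 → loss €194.
€429: truthful payoff €0, deviation payoff −€130 → loss €130.
€502: truthful payoff €0, deviation payoff −€203 → loss €203.
€715: outcomes coincide → loss €0.
Total loss = €131 + €169 + €55 + €194 + €130 + €203 = €882.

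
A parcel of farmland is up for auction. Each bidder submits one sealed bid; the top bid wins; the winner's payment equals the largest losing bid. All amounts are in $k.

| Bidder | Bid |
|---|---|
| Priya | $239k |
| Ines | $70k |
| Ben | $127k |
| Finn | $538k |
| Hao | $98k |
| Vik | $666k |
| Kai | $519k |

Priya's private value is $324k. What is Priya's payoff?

$0k

Highest bid: Vik at $666k, so Vik wins.
Second-highest bid: Finn at $538k — that is the price the winner pays.
Priya did not win, so Priya pays nothing and receives nothing: payoff $0k.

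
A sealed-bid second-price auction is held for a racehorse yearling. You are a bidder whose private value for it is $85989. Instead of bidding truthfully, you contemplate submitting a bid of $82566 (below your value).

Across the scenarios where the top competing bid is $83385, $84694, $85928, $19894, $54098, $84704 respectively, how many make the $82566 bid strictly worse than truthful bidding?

The deviation hurts exactly when the highest competing bid lies strictly between $82566 and $85989 — underbidding then forfeits a profitable win.
$83385: inside the interval → strictly worse (loss $2604).
$84694: inside the interval → strictly worse (loss $1295).
$85928: inside the interval → strictly worse (loss $61).
$19894: below both → same outcome either way.
$54098: below both → same outcome either way.
$84704: inside the interval → strictly worse (loss $1285).
Count: 4.

4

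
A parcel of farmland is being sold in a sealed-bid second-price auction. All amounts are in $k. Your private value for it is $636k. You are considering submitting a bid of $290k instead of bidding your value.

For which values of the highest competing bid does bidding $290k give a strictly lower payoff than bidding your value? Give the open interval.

($290k, $636k)

If the competing bid is below $290k, both bids win at the same price — no difference.
If it is above $636k, both bids lose — no difference.
If it lies strictly between $290k and $636k, bidding your value wins at a price below your value (positive payoff) while bidding $290k loses (payoff 0).
So the deviation strictly hurts on the open interval ($290k, $636k).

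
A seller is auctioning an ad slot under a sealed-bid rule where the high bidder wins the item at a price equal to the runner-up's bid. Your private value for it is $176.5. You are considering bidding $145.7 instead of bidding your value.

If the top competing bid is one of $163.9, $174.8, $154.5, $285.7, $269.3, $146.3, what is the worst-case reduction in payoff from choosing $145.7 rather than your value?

$30.2

$163.9: truthful gives $12.6, deviation gives $0 → loss $12.6.
$174.8: truthful gives $1.7, deviation gives $0 → loss $1.7.
$154.5: truthful gives $22, deviation gives $0 → loss $22.
$285.7: same outcome either way → loss $0.
$269.3: same outcome either way → loss $0.
$146.3: truthful gives $30.2, deviation gives $0 → loss $30.2.
Maximum loss: $30.2.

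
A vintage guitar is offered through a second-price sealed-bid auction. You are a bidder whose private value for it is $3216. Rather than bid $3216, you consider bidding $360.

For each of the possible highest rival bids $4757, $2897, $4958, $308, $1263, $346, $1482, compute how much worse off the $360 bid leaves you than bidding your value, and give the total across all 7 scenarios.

$4006

The deviation costs you only when the competing bid falls strictly between $360 and $3216; elsewhere both bids give the same outcome.
$4757: outcomes coincide → loss $0.
$2897: truthful payoff $319, deviation payoff $0 → loss $319.
$4958: outcomes coincide → loss $0.
$308: outcomes coincide → loss $0.
$1263: truthful payoff $1953, deviation payoff $0 → loss $1953.
$346: outcomes coincide → loss $0.
$1482: truthful payoff $1734, deviation payoff $0 → loss $1734.
Total loss = $319 + $1953 + $1734 = $4006.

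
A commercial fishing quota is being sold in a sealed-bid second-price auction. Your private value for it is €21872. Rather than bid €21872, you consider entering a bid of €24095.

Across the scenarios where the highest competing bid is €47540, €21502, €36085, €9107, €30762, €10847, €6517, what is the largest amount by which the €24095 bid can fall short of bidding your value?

€47540: same outcome either way → loss €0.
€21502: same outcome either way → loss €0.
€36085: same outcome either way → loss €0.
€9107: same outcome either way → loss €0.
€30762: same outcome either way → loss €0.
€10847: same outcome either way → loss €0.
€6517: same outcome either way → loss €0.
Maximum loss: €0.

€0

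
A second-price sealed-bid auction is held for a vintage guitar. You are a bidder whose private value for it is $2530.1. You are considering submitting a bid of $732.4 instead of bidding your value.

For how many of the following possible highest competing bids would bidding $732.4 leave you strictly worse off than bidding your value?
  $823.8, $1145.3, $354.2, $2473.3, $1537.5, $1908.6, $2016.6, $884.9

The deviation hurts exactly when the highest competing bid lies strictly between $732.4 and $2530.1 — underbidding then forfeits a profitable win.
$823.8: inside the interval → strictly worse (loss $1706.3).
$1145.3: inside the interval → strictly worse (loss $1384.8).
$354.2: below both → same outcome either way.
$2473.3: inside the interval → strictly worse (loss $56.8).
$1537.5: inside the interval → strictly worse (loss $992.6).
$1908.6: inside the interval → strictly worse (loss $621.5).
$2016.6: inside the interval → strictly worse (loss $513.5).
$884.9: inside the interval → strictly worse (loss $1645.2).
Count: 7.

7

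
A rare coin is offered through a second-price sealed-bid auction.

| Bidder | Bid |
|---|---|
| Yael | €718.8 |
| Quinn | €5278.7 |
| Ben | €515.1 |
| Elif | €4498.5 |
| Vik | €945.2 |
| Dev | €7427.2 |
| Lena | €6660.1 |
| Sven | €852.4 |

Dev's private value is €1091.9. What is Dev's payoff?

−€5568.2

Highest bid: Dev at €7427.2, so Dev wins.
Second-highest bid: Lena at €6660.1 — that is the price the winner pays.
Dev's payoff = value − price = €1091.9 − €6660.1 = −€5568.2.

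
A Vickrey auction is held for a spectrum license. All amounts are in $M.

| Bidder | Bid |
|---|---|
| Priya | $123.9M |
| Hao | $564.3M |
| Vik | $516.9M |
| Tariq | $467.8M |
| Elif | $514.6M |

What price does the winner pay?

Highest bid: Hao at $564.3M, so Hao wins.
Second-highest bid: Vik at $516.9M — that is the price the winner pays.

$516.9M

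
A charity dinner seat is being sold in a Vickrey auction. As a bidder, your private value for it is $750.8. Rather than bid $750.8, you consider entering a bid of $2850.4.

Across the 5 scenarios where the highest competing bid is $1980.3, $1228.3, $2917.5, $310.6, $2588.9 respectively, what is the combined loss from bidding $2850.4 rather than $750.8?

$3545.1

The deviation costs you only when the competing bid falls strictly between $750.8 and $2850.4; elsewhere both bids give the same outcome.
$1980.3: truthful payoff $0, deviation payoff −$1229.5 → loss $1229.5.
$1228.3: truthful payoff $0, deviation payoff −$477.5 → loss $477.5.
$2917.5: outcomes coincide → loss $0.
$310.6: outcomes coincide → loss $0.
$2588.9: truthful payoff $0, deviation payoff −$1838.1 → loss $1838.1.
Total loss = $1229.5 + $477.5 + $1838.1 = $3545.1.
In a second-price auction your bid sets only whether you win, not what you pay, so bidding your true value is weakly dominant.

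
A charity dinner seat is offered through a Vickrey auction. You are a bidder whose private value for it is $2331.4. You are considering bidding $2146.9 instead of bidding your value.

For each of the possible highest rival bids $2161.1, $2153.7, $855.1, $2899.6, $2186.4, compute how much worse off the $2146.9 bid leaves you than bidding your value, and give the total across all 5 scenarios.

The deviation costs you only when the competing bid falls strictly between $2146.9 and $2331.4; elsewhere both bids give the same outcome.
$2161.1: truthful payoff $170.3, deviation payoff $0 → loss $170.3.
$2153.7: truthful payoff $177.7, deviation payoff $0 → loss $177.7.
$855.1: outcomes coincide → loss $0.
$2899.6: outcomes coincide → loss $0.
$2186.4: truthful payoff $145, deviation payoff $0 → loss $145.
Total loss = $170.3 + $177.7 + $145 = $493.
Truthful bidding weakly dominates here: raising your bid can only win items priced above your value, and lowering it can only forfeit items priced below.

$493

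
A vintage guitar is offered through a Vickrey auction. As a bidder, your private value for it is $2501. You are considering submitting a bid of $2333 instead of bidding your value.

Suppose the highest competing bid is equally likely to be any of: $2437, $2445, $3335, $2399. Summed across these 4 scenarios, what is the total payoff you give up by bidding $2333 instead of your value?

The deviation costs you only when the competing bid falls strictly between $2333 and $2501; elsewhere both bids give the same outcome.
$2437: truthful payoff $64, deviation payoff $0 → loss $64.
$2445: truthful payoff $56, deviation payoff $0 → loss $56.
$3335: outcomes coincide → loss $0.
$2399: truthful payoff $102, deviation payoff $0 → loss $102.
Total loss = $64 + $56 + $102 = $222.

$222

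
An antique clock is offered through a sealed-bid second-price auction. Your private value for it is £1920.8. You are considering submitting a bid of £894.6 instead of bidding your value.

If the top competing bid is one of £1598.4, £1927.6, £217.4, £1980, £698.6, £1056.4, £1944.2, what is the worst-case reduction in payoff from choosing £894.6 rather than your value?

£864.4

£1598.4: truthful gives £322.4, deviation gives £0 → loss £322.4.
£1927.6: same outcome either way → loss £0.
£217.4: same outcome either way → loss £0.
£1980: same outcome either way → loss £0.
£698.6: same outcome either way → loss £0.
£1056.4: truthful gives £864.4, deviation gives £0 → loss £864.4.
£1944.2: same outcome either way → loss £0.
Maximum loss: £864.4.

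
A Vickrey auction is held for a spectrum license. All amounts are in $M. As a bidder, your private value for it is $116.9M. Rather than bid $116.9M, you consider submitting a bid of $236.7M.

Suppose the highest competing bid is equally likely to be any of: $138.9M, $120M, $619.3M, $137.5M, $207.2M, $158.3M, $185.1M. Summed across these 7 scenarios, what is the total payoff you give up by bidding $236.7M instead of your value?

The deviation costs you only when the competing bid falls strictly between $116.9M and $236.7M; elsewhere both bids give the same outcome.
$138.9M: truthful payoff $0M, deviation payoff −$22M → loss $22M.
$120M: truthful payoff $0M, deviation payoff −$3.1M → loss $3.1M.
$619.3M: outcomes coincide → loss $0M.
$137.5M: truthful payoff $0M, deviation payoff −$20.6M → loss $20.6M.
$207.2M: truthful payoff $0M, deviation payoff −$90.3M → loss $90.3M.
$158.3M: truthful payoff $0M, deviation payoff −$41.4M → loss $41.4M.
$185.1M: truthful payoff $0M, deviation payoff −$68.2M → loss $68.2M.
Total loss = $22M + $3.1M + $20.6M + $90.3M + $41.4M + $68.2M = $245.6M.

$245.6M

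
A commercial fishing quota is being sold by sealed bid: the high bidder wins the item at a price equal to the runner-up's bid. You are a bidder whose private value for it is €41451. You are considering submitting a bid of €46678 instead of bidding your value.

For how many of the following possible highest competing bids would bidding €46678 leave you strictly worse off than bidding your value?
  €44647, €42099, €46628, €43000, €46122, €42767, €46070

The deviation hurts exactly when the highest competing bid lies strictly between €41451 and €46678 — overbidding then wins at a price above your value.
€44647: inside the interval → strictly worse (loss €3196).
€42099: inside the interval → strictly worse (loss €648).
€46628: inside the interval → strictly worse (loss €5177).
€43000: inside the interval → strictly worse (loss €1549).
€46122: inside the interval → strictly worse (loss €4671).
€42767: inside the interval → strictly worse (loss €1316).
€46070: inside the interval → strictly worse (loss €4619).
Count: 7.

7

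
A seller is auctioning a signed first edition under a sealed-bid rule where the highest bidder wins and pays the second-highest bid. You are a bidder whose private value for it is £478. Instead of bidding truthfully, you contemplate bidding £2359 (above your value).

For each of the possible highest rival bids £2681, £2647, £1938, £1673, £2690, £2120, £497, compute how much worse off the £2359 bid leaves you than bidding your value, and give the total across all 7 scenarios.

The deviation costs you only when the competing bid falls strictly between £478 and £2359; elsewhere both bids give the same outcome.
£2681: outcomes coincide → loss £0.
£2647: outcomes coincide → loss £0.
£1938: truthful payoff £0, deviation payoff −£1460 → loss £1460.
£1673: truthful payoff £0, deviation payoff −£1195 → loss £1195.
£2690: outcomes coincide → loss £0.
£2120: truthful payoff £0, deviation payoff −£1642 → loss £1642.
£497: truthful payoff £0, deviation payoff −£19 → loss £19.
Total loss = £1460 + £1195 + £1642 + £19 = £4316.

£4316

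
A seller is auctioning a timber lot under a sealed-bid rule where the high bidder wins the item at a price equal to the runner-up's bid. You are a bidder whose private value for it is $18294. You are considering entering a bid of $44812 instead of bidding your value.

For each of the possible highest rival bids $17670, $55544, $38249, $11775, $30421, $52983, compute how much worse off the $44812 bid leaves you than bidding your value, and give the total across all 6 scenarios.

The deviation costs you only when the competing bid falls strictly between $18294 and $44812; elsewhere both bids give the same outcome.
$17670: outcomes coincide → loss $0.
$55544: outcomes coincide → loss $0.
$38249: truthful payoff $0, deviation payoff −$19955 → loss $19955.
$11775: outcomes coincide → loss $0.
$30421: truthful payoff $0, deviation payoff −$12127 → loss $12127.
$52983: outcomes coincide → loss $0.
Total loss = $19955 + $12127 = $32082.

$32082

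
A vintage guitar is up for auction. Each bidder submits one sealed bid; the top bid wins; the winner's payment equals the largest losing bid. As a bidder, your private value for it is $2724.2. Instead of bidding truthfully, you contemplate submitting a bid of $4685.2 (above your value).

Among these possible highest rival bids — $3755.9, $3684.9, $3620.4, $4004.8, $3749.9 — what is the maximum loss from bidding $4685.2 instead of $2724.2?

$3755.9: truthful gives $0, deviation gives −$1031.7 → loss $1031.7.
$3684.9: truthful gives $0, deviation gives −$960.7 → loss $960.7.
$3620.4: truthful gives $0, deviation gives −$896.2 → loss $896.2.
$4004.8: truthful gives $0, deviation gives −$1280.6 → loss $1280.6.
$3749.9: truthful gives $0, deviation gives −$1025.7 → loss $1025.7.
Maximum loss: $1280.6.

$1280.6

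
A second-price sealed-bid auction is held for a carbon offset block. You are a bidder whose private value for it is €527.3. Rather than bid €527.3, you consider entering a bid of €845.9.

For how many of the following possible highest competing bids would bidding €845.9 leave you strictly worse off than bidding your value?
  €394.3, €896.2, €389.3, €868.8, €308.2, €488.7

0

The deviation hurts exactly when the highest competing bid lies strictly between €527.3 and €845.9 — overbidding then wins at a price above your value.
€394.3: below both → same outcome either way.
€896.2: above both → same outcome either way.
€389.3: below both → same outcome either way.
€868.8: above both → same outcome either way.
€308.2: below both → same outcome either way.
€488.7: below both → same outcome either way.
Count: 0.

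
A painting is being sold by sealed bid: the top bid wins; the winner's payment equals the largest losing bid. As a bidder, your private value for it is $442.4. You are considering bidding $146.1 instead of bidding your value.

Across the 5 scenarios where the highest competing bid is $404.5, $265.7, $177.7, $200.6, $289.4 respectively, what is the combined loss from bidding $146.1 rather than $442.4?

$874.1

The deviation costs you only when the competing bid falls strictly between $146.1 and $442.4; elsewhere both bids give the same outcome.
$404.5: truthful payoff $37.9, deviation payoff $0 → loss $37.9.
$265.7: truthful payoff $176.7, deviation payoff $0 → loss $176.7.
$177.7: truthful payoff $264.7, deviation payoff $0 → loss $264.7.
$200.6: truthful payoff $241.8, deviation payoff $0 → loss $241.8.
$289.4: truthful payoff $153, deviation payoff $0 → loss $153.
Total loss = $37.9 + $176.7 + $264.7 + $241.8 + $153 = $874.1.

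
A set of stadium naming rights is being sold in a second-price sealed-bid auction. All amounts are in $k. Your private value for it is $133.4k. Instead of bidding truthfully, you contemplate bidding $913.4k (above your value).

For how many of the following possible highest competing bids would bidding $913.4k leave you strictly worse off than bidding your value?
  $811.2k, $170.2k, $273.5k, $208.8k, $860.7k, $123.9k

The deviation hurts exactly when the highest competing bid lies strictly between $133.4k and $913.4k — overbidding then wins at a price above your value.
$811.2k: inside the interval → strictly worse (loss $677.8k).
$170.2k: inside the interval → strictly worse (loss $36.8k).
$273.5k: inside the interval → strictly worse (loss $140.1k).
$208.8k: inside the interval → strictly worse (loss $75.4k).
$860.7k: inside the interval → strictly worse (loss $727.3k).
$123.9k: below both → same outcome either way.
Count: 5.

5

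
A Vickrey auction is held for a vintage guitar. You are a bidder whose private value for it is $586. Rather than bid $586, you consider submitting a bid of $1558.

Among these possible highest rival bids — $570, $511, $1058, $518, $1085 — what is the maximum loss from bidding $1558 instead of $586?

$499

$570: same outcome either way → loss $0.
$511: same outcome either way → loss $0.
$1058: truthful gives $0, deviation gives −$472 → loss $472.
$518: same outcome either way → loss $0.
$1085: truthful gives $0, deviation gives −$499 → loss $499.
Maximum loss: $499.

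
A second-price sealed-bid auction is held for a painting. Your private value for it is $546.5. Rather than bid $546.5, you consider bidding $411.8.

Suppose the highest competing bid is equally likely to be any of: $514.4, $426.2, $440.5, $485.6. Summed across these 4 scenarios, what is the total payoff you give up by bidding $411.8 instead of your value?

The deviation costs you only when the competing bid falls strictly between $411.8 and $546.5; elsewhere both bids give the same outcome.
$514.4: truthful payoff $32.1, deviation payoff $0 → loss $32.1.
$426.2: truthful payoff $120.3, deviation payoff $0 → loss $120.3.
$440.5: truthful payoff $106, deviation payoff $0 → loss $106.
$485.6: truthful payoff $60.9, deviation payoff $0 → loss $60.9.
Total loss = $32.1 + $120.3 + $106 + $60.9 = $319.3.
Truthful bidding weakly dominates here: raising your bid can only win items priced above your value, and lowering it can only forfeit items priced below.

$319.3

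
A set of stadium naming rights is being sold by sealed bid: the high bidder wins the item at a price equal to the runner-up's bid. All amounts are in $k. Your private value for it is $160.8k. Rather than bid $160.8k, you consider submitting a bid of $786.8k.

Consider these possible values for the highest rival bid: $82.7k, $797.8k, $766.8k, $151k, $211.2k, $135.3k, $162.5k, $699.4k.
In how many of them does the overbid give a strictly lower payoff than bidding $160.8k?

4

The deviation hurts exactly when the highest competing bid lies strictly between $160.8k and $786.8k — overbidding then wins at a price above your value.
$82.7k: below both → same outcome either way.
$797.8k: above both → same outcome either way.
$766.8k: inside the interval → strictly worse (loss $606k).
$151k: below both → same outcome either way.
$211.2k: inside the interval → strictly worse (loss $50.4k).
$135.3k: below both → same outcome either way.
$162.5k: inside the interval → strictly worse (loss $1.7k).
$699.4k: inside the interval → strictly worse (loss $538.6k).
Count: 4.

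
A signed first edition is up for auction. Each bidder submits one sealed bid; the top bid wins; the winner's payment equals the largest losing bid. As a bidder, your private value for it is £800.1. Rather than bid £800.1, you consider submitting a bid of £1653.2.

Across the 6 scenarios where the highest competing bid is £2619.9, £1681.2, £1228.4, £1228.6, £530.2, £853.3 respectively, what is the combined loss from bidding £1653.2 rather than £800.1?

The deviation costs you only when the competing bid falls strictly between £800.1 and £1653.2; elsewhere both bids give the same outcome.
£2619.9: outcomes coincide → loss £0.
£1681.2: outcomes coincide → loss £0.
£1228.4: truthful payoff £0, deviation payoff −£428.3 → loss £428.3.
£1228.6: truthful payoff £0, deviation payoff −£428.5 → loss £428.5.
£530.2: outcomes coincide → loss £0.
£853.3: truthful payoff £0, deviation payoff −£53.2 → loss £53.2.
Total loss = £428.3 + £428.5 + £53.2 = £910.
Because the price is fixed by the runner-up's bid, deviating from your value can only change a good outcome into a bad one — never the reverse.

£910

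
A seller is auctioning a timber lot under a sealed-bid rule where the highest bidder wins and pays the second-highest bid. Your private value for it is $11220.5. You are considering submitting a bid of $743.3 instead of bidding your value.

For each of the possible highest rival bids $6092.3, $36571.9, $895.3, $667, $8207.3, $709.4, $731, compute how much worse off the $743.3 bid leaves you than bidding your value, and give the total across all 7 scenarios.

The deviation costs you only when the competing bid falls strictly between $743.3 and $11220.5; elsewhere both bids give the same outcome.
$6092.3: truthful payoff $5128.2, deviation payoff $0 → loss $5128.2.
$36571.9: outcomes coincide → loss $0.
$895.3: truthful payoff $10325.2, deviation payoff $0 → loss $10325.2.
$667: outcomes coincide → loss $0.
$8207.3: truthful payoff $3013.2, deviation payoff $0 → loss $3013.2.
$709.4: outcomes coincide → loss $0.
$731: outcomes coincide → loss $0.
Total loss = $5128.2 + $10325.2 + $3013.2 = $18466.6.

$18466.6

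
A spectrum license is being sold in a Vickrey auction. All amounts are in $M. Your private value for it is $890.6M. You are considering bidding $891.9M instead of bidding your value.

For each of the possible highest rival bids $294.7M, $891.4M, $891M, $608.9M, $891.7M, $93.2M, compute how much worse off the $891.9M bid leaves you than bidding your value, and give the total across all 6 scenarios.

$2.3M

The deviation costs you only when the competing bid falls strictly between $890.6M and $891.9M; elsewhere both bids give the same outcome.
$294.7M: outcomes coincide → loss $0M.
$891.4M: truthful payoff $0M, deviation payoff −$0.8M → loss $0.8M.
$891M: truthful payoff $0M, deviation payoff −$0.4M → loss $0.4M.
$608.9M: outcomes coincide → loss $0M.
$891.7M: truthful payoff $0M, deviation payoff −$1.1M → loss $1.1M.
$93.2M: outcomes coincide → loss $0M.
Total loss = $0.8M + $0.4M + $1.1M = $2.3M.
Truthful bidding weakly dominates here: raising your bid can only win items priced above your value, and lowering it can only forfeit items priced below.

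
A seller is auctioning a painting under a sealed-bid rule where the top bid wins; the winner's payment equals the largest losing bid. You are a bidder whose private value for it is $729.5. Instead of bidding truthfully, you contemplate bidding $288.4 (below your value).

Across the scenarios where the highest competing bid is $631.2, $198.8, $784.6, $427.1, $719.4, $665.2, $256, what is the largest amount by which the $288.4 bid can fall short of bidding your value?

$302.4

$631.2: truthful gives $98.3, deviation gives $0 → loss $98.3.
$198.8: same outcome either way → loss $0.
$784.6: same outcome either way → loss $0.
$427.1: truthful gives $302.4, deviation gives $0 → loss $302.4.
$719.4: truthful gives $10.1, deviation gives $0 → loss $10.1.
$665.2: truthful gives $64.3, deviation gives $0 → loss $64.3.
$256: same outcome either way → loss $0.
Maximum loss: $302.4.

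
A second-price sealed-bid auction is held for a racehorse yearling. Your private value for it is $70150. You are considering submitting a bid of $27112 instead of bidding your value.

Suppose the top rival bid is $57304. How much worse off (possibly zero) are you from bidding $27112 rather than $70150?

Bidding your value $70150: you win (since $70150 > $57304) and pay $57304. Payoff $12846.
Bidding $27112: you lose. Payoff $0.
The competing bid $57304 lies between your shaded bid and your value, so underbidding forfeits an item you could have won at a profitable price.
Loss from deviating = $12846 − ($0) = $12846.

$12846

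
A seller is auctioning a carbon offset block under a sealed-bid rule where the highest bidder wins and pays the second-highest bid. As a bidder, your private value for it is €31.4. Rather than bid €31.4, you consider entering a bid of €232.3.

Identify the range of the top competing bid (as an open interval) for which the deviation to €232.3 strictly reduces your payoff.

If the competing bid is below €31.4, both bids win at the same price — no difference.
If it is above €232.3, both bids lose — no difference.
If it lies strictly between €31.4 and €232.3, bidding your value loses (payoff 0) while bidding €232.3 wins at a price above your value (payoff negative).
So the deviation strictly hurts on the open interval (€31.4, €232.3).

(€31.4, €232.3)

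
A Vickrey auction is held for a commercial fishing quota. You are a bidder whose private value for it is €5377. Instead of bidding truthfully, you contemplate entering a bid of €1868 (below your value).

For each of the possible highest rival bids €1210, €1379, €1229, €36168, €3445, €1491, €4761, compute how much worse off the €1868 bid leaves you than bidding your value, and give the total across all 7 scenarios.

The deviation costs you only when the competing bid falls strictly between €1868 and €5377; elsewhere both bids give the same outcome.
€1210: outcomes coincide → loss €0.
€1379: outcomes coincide → loss €0.
€1229: outcomes coincide → loss €0.
€36168: outcomes coincide → loss €0.
€3445: truthful payoff €1932, deviation payoff €0 → loss €1932.
€1491: outcomes coincide → loss €0.
€4761: truthful payoff €616, deviation payoff €0 → loss €616.
Total loss = €1932 + €616 = €2548.

€2548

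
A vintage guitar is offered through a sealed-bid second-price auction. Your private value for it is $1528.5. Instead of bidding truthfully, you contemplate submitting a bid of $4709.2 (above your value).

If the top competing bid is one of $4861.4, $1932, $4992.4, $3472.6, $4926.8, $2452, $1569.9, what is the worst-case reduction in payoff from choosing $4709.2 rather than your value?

$4861.4: same outcome either way → loss $0.
$1932: truthful gives $0, deviation gives −$403.5 → loss $403.5.
$4992.4: same outcome either way → loss $0.
$3472.6: truthful gives $0, deviation gives −$1944.1 → loss $1944.1.
$4926.8: same outcome either way → loss $0.
$2452: truthful gives $0, deviation gives −$923.5 → loss $923.5.
$1569.9: truthful gives $0, deviation gives −$41.4 → loss $41.4.
Maximum loss: $1944.1.

$1944.1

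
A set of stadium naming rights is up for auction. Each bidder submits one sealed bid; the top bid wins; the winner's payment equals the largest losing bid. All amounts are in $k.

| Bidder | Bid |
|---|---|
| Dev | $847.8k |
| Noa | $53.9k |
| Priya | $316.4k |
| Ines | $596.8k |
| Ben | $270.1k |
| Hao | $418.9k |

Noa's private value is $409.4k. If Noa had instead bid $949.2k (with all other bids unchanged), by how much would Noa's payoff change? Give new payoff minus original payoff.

−$438.4k

The highest bid among the other bidders is $847.8k; Noa's bid doesn't change that.
Original bid $53.9k: Noa is not highest (top rival bid is $847.8k); payoff $0k.
Alternative bid $949.2k: Noa is highest, pays the top rival bid $847.8k; payoff $409.4k − $847.8k = −$438.4k.
Change in payoff = −$438.4k − ($0k) = −$438.4k.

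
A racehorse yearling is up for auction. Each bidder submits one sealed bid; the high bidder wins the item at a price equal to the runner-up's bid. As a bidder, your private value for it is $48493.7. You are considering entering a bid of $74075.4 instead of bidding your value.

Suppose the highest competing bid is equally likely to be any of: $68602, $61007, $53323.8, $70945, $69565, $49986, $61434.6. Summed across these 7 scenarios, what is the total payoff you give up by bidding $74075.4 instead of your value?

$95407.5

The deviation costs you only when the competing bid falls strictly between $48493.7 and $74075.4; elsewhere both bids give the same outcome.
$68602: truthful payoff $0, deviation payoff −$20108.3 → loss $20108.3.
$61007: truthful payoff $0, deviation payoff −$12513.3 → loss $12513.3.
$53323.8: truthful payoff $0, deviation payoff −$4830.1 → loss $4830.1.
$70945: truthful payoff $0, deviation payoff −$22451.3 → loss $22451.3.
$69565: truthful payoff $0, deviation payoff −$21071.3 → loss $21071.3.
$49986: truthful payoff $0, deviation payoff −$1492.3 → loss $1492.3.
$61434.6: truthful payoff $0, deviation payoff −$12940.9 → loss $12940.9.
Total loss = $20108.3 + $12513.3 + $4830.1 + $22451.3 + $21071.3 + $1492.3 + $12940.9 = $95407.5.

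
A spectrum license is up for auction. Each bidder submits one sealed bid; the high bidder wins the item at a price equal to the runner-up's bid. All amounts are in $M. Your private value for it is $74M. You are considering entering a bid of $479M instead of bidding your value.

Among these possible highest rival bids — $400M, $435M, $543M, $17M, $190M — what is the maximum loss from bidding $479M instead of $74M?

$361M

$400M: truthful gives $0M, deviation gives −$326M → loss $326M.
$435M: truthful gives $0M, deviation gives −$361M → loss $361M.
$543M: same outcome either way → loss $0M.
$17M: same outcome either way → loss $0M.
$190M: truthful gives $0M, deviation gives −$116M → loss $116M.
Maximum loss: $361M.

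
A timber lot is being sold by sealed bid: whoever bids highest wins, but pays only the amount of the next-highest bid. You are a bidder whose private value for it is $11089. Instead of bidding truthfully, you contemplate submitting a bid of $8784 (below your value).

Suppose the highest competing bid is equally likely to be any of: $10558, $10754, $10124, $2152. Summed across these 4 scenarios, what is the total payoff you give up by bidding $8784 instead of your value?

$1831

The deviation costs you only when the competing bid falls strictly between $8784 and $11089; elsewhere both bids give the same outcome.
$10558: truthful payoff $531, deviation payoff $0 → loss $531.
$10754: truthful payoff $335, deviation payoff $0 → loss $335.
$10124: truthful payoff $965, deviation payoff $0 → loss $965.
$2152: outcomes coincide → loss $0.
Total loss = $531 + $335 + $965 = $1831.
Because the price is fixed by the runner-up's bid, deviating from your value can only change a good outcome into a bad one — never the reverse.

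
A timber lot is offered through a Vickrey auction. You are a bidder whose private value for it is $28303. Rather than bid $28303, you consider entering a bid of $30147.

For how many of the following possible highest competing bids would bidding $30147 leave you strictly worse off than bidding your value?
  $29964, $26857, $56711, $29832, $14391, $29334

The deviation hurts exactly when the highest competing bid lies strictly between $28303 and $30147 — overbidding then wins at a price above your value.
$29964: inside the interval → strictly worse (loss $1661).
$26857: below both → same outcome either way.
$56711: above both → same outcome either way.
$29832: inside the interval → strictly worse (loss $1529).
$14391: below both → same outcome either way.
$29334: inside the interval → strictly worse (loss $1031).
Count: 3.

3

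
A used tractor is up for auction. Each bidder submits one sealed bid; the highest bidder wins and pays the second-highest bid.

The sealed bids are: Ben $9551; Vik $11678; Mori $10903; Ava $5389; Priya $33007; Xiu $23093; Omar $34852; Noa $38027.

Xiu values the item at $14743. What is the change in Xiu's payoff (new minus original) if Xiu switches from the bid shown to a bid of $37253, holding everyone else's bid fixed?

$0

The highest bid among the other bidders is $38027; Xiu's bid doesn't change that.
Original bid $23093: Xiu is not highest (top rival bid is $38027); payoff $0.
Alternative bid $37253: Xiu is not highest (top rival bid is $38027); payoff $0.
Change in payoff = $0 − ($0) = $0.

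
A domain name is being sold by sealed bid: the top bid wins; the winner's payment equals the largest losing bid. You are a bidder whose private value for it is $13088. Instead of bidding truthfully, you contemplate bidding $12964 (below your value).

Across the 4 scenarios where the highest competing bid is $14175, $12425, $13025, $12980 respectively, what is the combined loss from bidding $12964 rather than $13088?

$171

The deviation costs you only when the competing bid falls strictly between $12964 and $13088; elsewhere both bids give the same outcome.
$14175: outcomes coincide → loss $0.
$12425: outcomes coincide → loss $0.
$13025: truthful payoff $63, deviation payoff $0 → loss $63.
$12980: truthful payoff $108, deviation payoff $0 → loss $108.
Total loss = $63 + $108 = $171.
In a second-price auction your bid sets only whether you win, not what you pay, so bidding your true value is weakly dominant.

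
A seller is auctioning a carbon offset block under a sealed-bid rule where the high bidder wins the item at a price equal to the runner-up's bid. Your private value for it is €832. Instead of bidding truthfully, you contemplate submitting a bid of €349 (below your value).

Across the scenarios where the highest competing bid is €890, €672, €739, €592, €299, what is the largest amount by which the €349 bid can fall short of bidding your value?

€890: same outcome either way → loss €0.
€672: truthful gives €160, deviation gives €0 → loss €160.
€739: truthful gives €93, deviation gives €0 → loss €93.
€592: truthful gives €240, deviation gives €0 → loss €240.
€299: same outcome either way → loss €0.
Maximum loss: €240.

€240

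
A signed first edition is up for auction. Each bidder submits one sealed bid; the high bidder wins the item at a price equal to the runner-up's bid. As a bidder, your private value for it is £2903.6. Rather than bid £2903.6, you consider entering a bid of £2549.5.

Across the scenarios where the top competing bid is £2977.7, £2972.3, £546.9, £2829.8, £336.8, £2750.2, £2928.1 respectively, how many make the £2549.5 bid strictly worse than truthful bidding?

2

The deviation hurts exactly when the highest competing bid lies strictly between £2549.5 and £2903.6 — underbidding then forfeits a profitable win.
£2977.7: above both → same outcome either way.
£2972.3: above both → same outcome either way.
£546.9: below both → same outcome either way.
£2829.8: inside the interval → strictly worse (loss £73.8).
£336.8: below both → same outcome either way.
£2750.2: inside the interval → strictly worse (loss £153.4).
£2928.1: above both → same outcome either way.
Count: 2.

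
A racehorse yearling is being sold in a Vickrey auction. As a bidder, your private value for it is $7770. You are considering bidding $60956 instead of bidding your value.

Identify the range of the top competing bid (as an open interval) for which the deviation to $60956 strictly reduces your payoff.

If the competing bid is below $7770, both bids win at the same price — no difference.
If it is above $60956, both bids lose — no difference.
If it lies strictly between $7770 and $60956, bidding your value loses (payoff 0) while bidding $60956 wins at a price above your value (payoff negative).
So the deviation strictly hurts on the open interval ($7770, $60956).

($7770, $60956)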